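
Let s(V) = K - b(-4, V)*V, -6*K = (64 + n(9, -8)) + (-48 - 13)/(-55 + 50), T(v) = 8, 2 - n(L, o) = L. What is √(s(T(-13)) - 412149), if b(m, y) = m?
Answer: 2*I*√23182230/15 ≈ 641.97*I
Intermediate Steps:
n(L, o) = 2 - L
K = -173/15 (K = -((64 + (2 - 1*9)) + (-48 - 13)/(-55 + 50))/6 = -((64 + (2 - 9)) - 61/(-5))/6 = -((64 - 7) - 61*(-⅕))/6 = -(57 + 61/5)/6 = -⅙*346/5 = -173/15 ≈ -11.533)
s(V) = -173/15 + 4*V (s(V) = -173/15 - (-4)*V = -173/15 + 4*V)
√(s(T(-13)) - 412149) = √((-173/15 + 4*8) - 412149) = √((-173/15 + 32) - 412149) = √(307/15 - 412149) = √(-6181928/15) = 2*I*√23182230/15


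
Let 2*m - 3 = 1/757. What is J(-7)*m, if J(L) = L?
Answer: -7952/757 ≈ -10.505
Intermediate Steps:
m = 1136/757 (m = 3/2 + (1/2)/757 = 3/2 + (1/2)*(1/757) = 3/2 + 1/1514 = 1136/757 ≈ 1.5007)
J(-7)*m = -7*1136/757 = -7952/757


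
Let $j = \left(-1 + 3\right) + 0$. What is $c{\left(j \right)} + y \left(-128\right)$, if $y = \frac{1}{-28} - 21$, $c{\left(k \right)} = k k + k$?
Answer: $\frac{18890}{7} \approx 2698.6$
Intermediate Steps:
$j = 2$ ($j = 2 + 0 = 2$)
$c{\left(k \right)} = k + k^{2}$ ($c{\left(k \right)} = k^{2} + k = k + k^{2}$)
$y = - \frac{589}{28}$ ($y = - \frac{1}{28} - 21 = - \frac{589}{28} \approx -21.036$)
$c{\left(j \right)} + y \left(-128\right) = 2 \left(1 + 2\right) - - \frac{18848}{7} = 2 \cdot 3 + \frac{18848}{7} = 6 + \frac{18848}{7} = \frac{18890}{7}$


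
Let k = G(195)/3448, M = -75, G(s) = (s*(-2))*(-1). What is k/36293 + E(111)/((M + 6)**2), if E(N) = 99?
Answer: 688363607/33099070828 ≈ 0.020797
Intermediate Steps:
G(s) = 2*s (G(s) = -2*s*(-1) = 2*s)
k = 195/1724 (k = (2*195)/3448 = 390*(1/3448) = 195/1724 ≈ 0.11311)
k/36293 + E(111)/((M + 6)**2) = (195/1724)/36293 + 99/((-75 + 6)**2) = (195/1724)*(1/36293) + 99/((-69)**2) = 195/62569132 + 99/4761 = 195/62569132 + 99*(1/4761) = 195/62569132 + 11/529 = 688363607/33099070828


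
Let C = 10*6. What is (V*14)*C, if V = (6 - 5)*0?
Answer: 0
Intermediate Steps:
V = 0 (V = 1*0 = 0)
C = 60
(V*14)*C = (0*14)*60 = 0*60 = 0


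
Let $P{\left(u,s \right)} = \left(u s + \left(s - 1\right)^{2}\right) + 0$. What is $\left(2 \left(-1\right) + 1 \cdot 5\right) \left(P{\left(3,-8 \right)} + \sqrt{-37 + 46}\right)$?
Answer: $180$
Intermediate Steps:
$P{\left(u,s \right)} = \left(-1 + s\right)^{2} + s u$ ($P{\left(u,s \right)} = \left(s u + \left(-1 + s\right)^{2}\right) + 0 = \left(\left(-1 + s\right)^{2} + s u\right) + 0 = \left(-1 + s\right)^{2} + s u$)
$\left(2 \left(-1\right) + 1 \cdot 5\right) \left(P{\left(3,-8 \right)} + \sqrt{-37 + 46}\right) = \left(2 \left(-1\right) + 1 \cdot 5\right) \left(\left(\left(-1 - 8\right)^{2} - 24\right) + \sqrt{-37 + 46}\right) = \left(-2 + 5\right) \left(\left(\left(-9\right)^{2} - 24\right) + \sqrt{9}\right) = 3 \left(\left(81 - 24\right) + 3\right) = 3 \left(57 + 3\right) = 3 \cdot 60 = 180$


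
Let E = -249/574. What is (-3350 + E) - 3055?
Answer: -3676719/574 ≈ -6405.4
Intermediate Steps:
E = -249/574 (E = -249*1/574 = -249/574 ≈ -0.43380)
(-3350 + E) - 3055 = (-3350 - 249/574) - 3055 = -1923149/574 - 3055 = -3676719/574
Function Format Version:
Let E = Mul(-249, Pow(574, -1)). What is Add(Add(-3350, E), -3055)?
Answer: Rational(-3676719, 574) ≈ -6405.4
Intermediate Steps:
E = Rational(-249, 574) (E = Mul(-249, Rational(1, 574)) = Rational(-249, 574) ≈ -0.43380)
Add(Add(-3350, E), -3055) = Add(Add(-3350, Rational(-249, 574)), -3055) = Add(Rational(-1923149, 574), -3055) = Rational(-3676719, 574)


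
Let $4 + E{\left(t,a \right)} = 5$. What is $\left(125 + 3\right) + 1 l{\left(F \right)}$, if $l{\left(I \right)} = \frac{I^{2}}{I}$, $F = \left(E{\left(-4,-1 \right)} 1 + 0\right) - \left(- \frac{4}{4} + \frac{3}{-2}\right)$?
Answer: $\frac{263}{2} \approx 131.5$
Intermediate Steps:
$E{\left(t,a \right)} = 1$ ($E{\left(t,a \right)} = -4 + 5 = 1$)
$F = \frac{7}{2}$ ($F = \left(1 \cdot 1 + 0\right) - \left(- \frac{4}{4} + \frac{3}{-2}\right) = \left(1 + 0\right) - \left(\left(-4\right) \frac{1}{4} + 3 \left(- \frac{1}{2}\right)\right) = 1 - \left(-1 - \frac{3}{2}\right) = 1 - - \frac{5}{2} = 1 + \frac{5}{2} = \frac{7}{2} \approx 3.5$)
$l{\left(I \right)} = I$
$\left(125 + 3\right) + 1 l{\left(F \right)} = \left(125 + 3\right) + 1 \cdot \frac{7}{2} = 128 + \frac{7}{2} = \frac{263}{2}$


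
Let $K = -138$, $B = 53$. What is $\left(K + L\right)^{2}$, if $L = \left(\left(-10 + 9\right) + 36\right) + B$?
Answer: $2500$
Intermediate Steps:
$L = 88$ ($L = \left(\left(-10 + 9\right) + 36\right) + 53 = \left(-1 + 36\right) + 53 = 35 + 53 = 88$)
$\left(K + L\right)^{2} = \left(-138 + 88\right)^{2} = \left(-50\right)^{2} = 2500$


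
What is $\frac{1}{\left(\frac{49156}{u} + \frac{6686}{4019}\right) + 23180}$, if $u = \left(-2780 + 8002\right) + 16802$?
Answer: $\frac{22128614}{513027475127} \approx 4.3133 \cdot 10^{-5}$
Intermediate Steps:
$u = 22024$ ($u = 5222 + 16802 = 22024$)
$\frac{1}{\left(\frac{49156}{u} + \frac{6686}{4019}\right) + 23180} = \frac{1}{\left(\frac{49156}{22024} + \frac{6686}{4019}\right) + 23180} = \frac{1}{\left(49156 \cdot \frac{1}{22024} + 6686 \cdot \frac{1}{4019}\right) + 23180} = \frac{1}{\left(\frac{12289}{5506} + \frac{6686}{4019}\right) + 23180} = \frac{1}{\frac{86202607}{22128614} + 23180} = \frac{1}{\frac{513027475127}{22128614}} = \frac{22128614}{513027475127}$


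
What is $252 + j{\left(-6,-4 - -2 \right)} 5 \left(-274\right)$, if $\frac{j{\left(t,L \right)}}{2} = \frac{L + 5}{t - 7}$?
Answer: $\frac{11496}{13} \approx 884.31$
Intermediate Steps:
$j{\left(t,L \right)} = \frac{2 \left(5 + L\right)}{-7 + t}$ ($j{\left(t,L \right)} = 2 \frac{L + 5}{t - 7} = 2 \frac{5 + L}{-7 + t} = \frac{2 \left(5 + L\right)}{-7 + t}$)
$252 + j{\left(-6,-4 - -2 \right)} 5 \left(-274\right) = 252 + \frac{2 \left(5 - 2\right)}{-7 - 6} \cdot 5 \left(-274\right) = 252 + \frac{2 \left(5 + \left(-4 + 2\right)\right)}{-13} \cdot 5 \left(-274\right) = 252 + 2 \left(- \frac{1}{13}\right) \left(5 - 2\right) 5 \left(-274\right) = 252 + 2 \left(- \frac{1}{13}\right) 3 \cdot 5 \left(-274\right) = 252 + \left(- \frac{6}{13}\right) 5 \left(-274\right) = 252 - - \frac{8220}{13} = 252 + \frac{8220}{13} = \frac{11496}{13}$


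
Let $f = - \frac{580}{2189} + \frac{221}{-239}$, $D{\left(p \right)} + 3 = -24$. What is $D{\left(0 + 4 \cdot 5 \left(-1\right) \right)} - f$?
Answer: $- \frac{13503228}{523171} \approx -25.81$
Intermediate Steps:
$D{\left(p \right)} = -27$ ($D{\left(p \right)} = -3 - 24 = -27$)
$f = - \frac{622389}{523171}$ ($f = \left(-580\right) \frac{1}{2189} + 221 \left(- \frac{1}{239}\right) = - \frac{580}{2189} - \frac{221}{239} = - \frac{622389}{523171} \approx -1.1896$)
$D{\left(0 + 4 \cdot 5 \left(-1\right) \right)} - f = -27 - - \frac{622389}{523171} = -27 + \frac{622389}{523171} = - \frac{13503228}{523171}$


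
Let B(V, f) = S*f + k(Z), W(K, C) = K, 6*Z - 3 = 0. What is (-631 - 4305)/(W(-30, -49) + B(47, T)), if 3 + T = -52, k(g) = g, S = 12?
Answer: 9872/1379 ≈ 7.1588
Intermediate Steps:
Z = 1/2 (Z = 1/2 + (1/6)*0 = 1/2 + 0 = 1/2 ≈ 0.50000)
T = -55 (T = -3 - 52 = -55)
B(V, f) = 1/2 + 12*f (B(V, f) = 12*f + 1/2 = 1/2 + 12*f)
(-631 - 4305)/(W(-30, -49) + B(47, T)) = (-631 - 4305)/(-30 + (1/2 + 12*(-55))) = -4936/(-30 + (1/2 - 660)) = -4936/(-30 - 1319/2) = -4936/(-1379/2) = -4936*(-2/1379) = 9872/1379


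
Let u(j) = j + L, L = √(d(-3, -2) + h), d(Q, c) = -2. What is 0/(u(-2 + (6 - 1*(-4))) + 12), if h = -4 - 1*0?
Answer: 0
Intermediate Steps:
h = -4 (h = -4 + 0 = -4)
L = I*√6 (L = √(-2 - 4) = √(-6) = I*√6 ≈ 2.4495*I)
u(j) = j + I*√6
0/(u(-2 + (6 - 1*(-4))) + 12) = 0/(((-2 + (6 - 1*(-4))) + I*√6) + 12) = 0/(((-2 + (6 + 4)) + I*√6) + 12) = 0/(((-2 + 10) + I*√6) + 12) = 0/((8 + I*√6) + 12) = 0/(20 + I*√6) = 0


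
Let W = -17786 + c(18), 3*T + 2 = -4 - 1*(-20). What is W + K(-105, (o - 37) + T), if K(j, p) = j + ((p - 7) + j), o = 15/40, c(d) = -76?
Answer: -434663/24 ≈ -18111.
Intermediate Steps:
T = 14/3 (T = -⅔ + (-4 - 1*(-20))/3 = -⅔ + (-4 + 20)/3 = -⅔ + (⅓)*16 = -⅔ + 16/3 = 14/3 ≈ 4.6667)
o = 3/8 (o = 15*(1/40) = 3/8 ≈ 0.37500)
K(j, p) = -7 + p + 2*j (K(j, p) = j + ((-7 + p) + j) = j + (-7 + j + p) = -7 + p + 2*j)
W = -17862 (W = -17786 - 76 = -17862)
W + K(-105, (o - 37) + T) = -17862 + (-7 + ((3/8 - 37) + 14/3) + 2*(-105)) = -17862 + (-7 + (-293/8 + 14/3) - 210) = -17862 + (-7 - 767/24 - 210) = -17862 - 5975/24 = -434663/24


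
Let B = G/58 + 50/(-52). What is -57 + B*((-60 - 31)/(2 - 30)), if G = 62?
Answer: -13143/232 ≈ -56.651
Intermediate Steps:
B = 81/754 (B = 62/58 + 50/(-52) = 62*(1/58) + 50*(-1/52) = 31/29 - 25/26 = 81/754 ≈ 0.10743)
-57 + B*((-60 - 31)/(2 - 30)) = -57 + 81*((-60 - 31)/(2 - 30))/754 = -57 + 81*(-91/(-28))/754 = -57 + 81*(-91*(-1/28))/754 = -57 + (81/754)*(13/4) = -57 + 81/232 = -13143/232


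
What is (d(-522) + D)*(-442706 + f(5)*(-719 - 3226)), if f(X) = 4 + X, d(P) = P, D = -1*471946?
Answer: 225939394748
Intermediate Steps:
D = -471946
(d(-522) + D)*(-442706 + f(5)*(-719 - 3226)) = (-522 - 471946)*(-442706 + (4 + 5)*(-719 - 3226)) = -472468*(-442706 + 9*(-3945)) = -472468*(-442706 - 35505) = -472468*(-478211) = 225939394748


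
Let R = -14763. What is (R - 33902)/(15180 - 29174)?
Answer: 48665/13994 ≈ 3.4776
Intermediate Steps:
(R - 33902)/(15180 - 29174) = (-14763 - 33902)/(15180 - 29174) = -48665/(-13994) = -48665*(-1/13994) = 48665/13994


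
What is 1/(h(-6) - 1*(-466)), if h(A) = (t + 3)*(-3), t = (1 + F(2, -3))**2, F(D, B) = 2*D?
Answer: 1/382 ≈ 0.0026178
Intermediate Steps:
t = 25 (t = (1 + 2*2)**2 = (1 + 4)**2 = 5**2 = 25)
h(A) = -84 (h(A) = (25 + 3)*(-3) = 28*(-3) = -84)
1/(h(-6) - 1*(-466)) = 1/(-84 - 1*(-466)) = 1/(-84 + 466) = 1/382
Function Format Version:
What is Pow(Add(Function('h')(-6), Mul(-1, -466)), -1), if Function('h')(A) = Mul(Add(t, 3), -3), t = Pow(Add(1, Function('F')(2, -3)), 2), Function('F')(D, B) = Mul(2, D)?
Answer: Rational(1, 382) ≈ 0.0026178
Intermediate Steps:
t = 25 (t = Pow(Add(1, Mul(2, 2)), 2) = Pow(Add(1, 4), 2) = Pow(5, 2) = 25)
Function('h')(A) = -84 (Function('h')(A) = Mul(Add(25, 3), -3) = Mul(28, -3) = -84)
Pow(Add(Function('h')(-6), Mul(-1, -466)), -1) = Pow(Add(-84, Mul(-1, -466)), -1) = Pow(Add(-84, 466), -1) = Pow(382, -1) = Rational(1, 382)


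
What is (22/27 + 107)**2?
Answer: 8473921/729 ≈ 11624.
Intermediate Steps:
(22/27 + 107)**2 = (2911/27)**2 = 8473921/729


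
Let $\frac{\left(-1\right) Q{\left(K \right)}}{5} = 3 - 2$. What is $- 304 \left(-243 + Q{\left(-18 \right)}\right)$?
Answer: $75392$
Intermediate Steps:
$Q{\left(K \right)} = -5$ ($Q{\left(K \right)} = - 5 \left(3 - 2\right) = \left(-5\right) 1 = -5$)
$- 304 \left(-243 + Q{\left(-18 \right)}\right) = - 304 \left(-243 - 5\right) = \left(-304\right) \left(-248\right) = 75392$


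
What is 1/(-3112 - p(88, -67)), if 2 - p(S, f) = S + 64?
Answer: -1/2962 ≈ -0.00033761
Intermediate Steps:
p(S, f) = -62 - S (p(S, f) = 2 - (S + 64) = 2 - (64 + S) = 2 + (-64 - S) = -62 - S)
1/(-3112 - p(88, -67)) = 1/(-3112 - (-62 - 1*88)) = 1/(-3112 - (-62 - 88)) = 1/(-3112 - 1*(-150)) = 1/(-3112 + 150) = 1/(-2962) = -1/2962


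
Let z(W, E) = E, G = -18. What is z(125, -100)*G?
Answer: 1800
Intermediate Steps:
z(125, -100)*G = -100*(-18) = 1800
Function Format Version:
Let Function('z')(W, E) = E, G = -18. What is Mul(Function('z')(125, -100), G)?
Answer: 1800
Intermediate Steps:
Mul(Function('z')(125, -100), G) = Mul(-100, -18) = 1800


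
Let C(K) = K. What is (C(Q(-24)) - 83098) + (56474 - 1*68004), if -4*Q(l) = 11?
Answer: -378523/4 ≈ -94631.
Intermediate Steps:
Q(l) = -11/4 (Q(l) = -¼*11 = -11/4)
(C(Q(-24)) - 83098) + (56474 - 1*68004) = (-11/4 - 83098) + (56474 - 1*68004) = -332403/4 + (56474 - 68004) = -332403/4 - 11530 = -378523/4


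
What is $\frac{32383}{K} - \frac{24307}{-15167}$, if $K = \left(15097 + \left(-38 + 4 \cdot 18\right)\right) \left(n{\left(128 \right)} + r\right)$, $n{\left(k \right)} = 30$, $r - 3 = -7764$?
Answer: $\frac{2842887283666}{1774201701087} \approx 1.6023$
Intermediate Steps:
$r = -7761$ ($r = 3 - 7764 = -7761$)
$K = -116977761$ ($K = \left(15097 + \left(-38 + 4 \cdot 18\right)\right) \left(30 - 7761\right) = \left(15097 + \left(-38 + 72\right)\right) \left(-7731\right) = \left(15097 + 34\right) \left(-7731\right) = 15131 \left(-7731\right) = -116977761$)
$\frac{32383}{K} - \frac{24307}{-15167} = \frac{32383}{-116977761} - \frac{24307}{-15167} = 32383 \left(- \frac{1}{116977761}\right) - - \frac{24307}{15167} = - \frac{32383}{116977761} + \frac{24307}{15167} = \frac{2842887283666}{1774201701087}$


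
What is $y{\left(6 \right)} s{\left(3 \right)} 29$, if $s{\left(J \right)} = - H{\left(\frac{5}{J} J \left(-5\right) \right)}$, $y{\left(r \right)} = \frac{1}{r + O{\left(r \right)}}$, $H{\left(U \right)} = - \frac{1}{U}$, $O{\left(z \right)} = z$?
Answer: $- \frac{29}{300} \approx -0.096667$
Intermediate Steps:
$y{\left(r \right)} = \frac{1}{2 r}$ ($y{\left(r \right)} = \frac{1}{r + r} = \frac{1}{2 r}$)
$s{\left(J \right)} = - \frac{1}{25}$ ($s{\left(J \right)} = - \frac{-1}{\frac{5}{J} J \left(-5\right)} = - \frac{-1}{5 \left(-5\right)} = - \frac{-1}{-25} = - \frac{\left(-1\right) \left(-1\right)}{25} = \left(-1\right) \frac{1}{25} = - \frac{1}{25}$)
$y{\left(6 \right)} s{\left(3 \right)} 29 = \frac{1}{2 \cdot 6} \left(- \frac{1}{25}\right) 29 = \frac{1}{2} \cdot \frac{1}{6} \left(- \frac{1}{25}\right) 29 = \frac{1}{12} \left(- \frac{1}{25}\right) 29 = \left(- \frac{1}{300}\right) 29 = - \frac{29}{300}$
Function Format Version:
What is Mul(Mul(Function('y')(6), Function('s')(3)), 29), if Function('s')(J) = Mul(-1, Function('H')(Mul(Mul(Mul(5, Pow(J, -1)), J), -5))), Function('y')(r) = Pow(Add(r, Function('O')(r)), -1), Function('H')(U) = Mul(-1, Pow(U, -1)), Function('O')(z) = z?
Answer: Rational(-29, 300) ≈ -0.096667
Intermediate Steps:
Function('y')(r) = Mul(Rational(1, 2), Pow(r, -1)) (Function('y')(r) = Pow(Add(r, r), -1) = Pow(Mul(2, r), -1) = Mul(Rational(1, 2), Pow(r, -1)))
Function('s')(J) = Rational(-1, 25) (Function('s')(J) = Mul(-1, Mul(-1, Pow(Mul(Mul(Mul(5, Pow(J, -1)), J), -5), -1))) = Mul(-1, Mul(-1, Pow(Mul(5, -5), -1))) = Mul(-1, Mul(-1, Pow(-25, -1))) = Mul(-1, Mul(-1, Rational(-1, 25))) = Mul(-1, Rational(1, 25)) = Rational(-1, 25))
Mul(Mul(Function('y')(6), Function('s')(3)), 29) = Mul(Mul(Mul(Rational(1, 2), Pow(6, -1)), Rational(-1, 25)), 29) = Mul(Mul(Mul(Rational(1, 2), Rational(1, 6)), Rational(-1, 25)), 29) = Mul(Mul(Rational(1, 12), Rational(-1, 25)), 29) = Mul(Rational(-1, 300), 29) = Rational(-29, 300)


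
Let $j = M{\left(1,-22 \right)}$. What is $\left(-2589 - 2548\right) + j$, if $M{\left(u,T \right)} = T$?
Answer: $-5159$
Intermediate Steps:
$j = -22$
$\left(-2589 - 2548\right) + j = \left(-2589 - 2548\right) - 22 = -5137 - 22 = -5159$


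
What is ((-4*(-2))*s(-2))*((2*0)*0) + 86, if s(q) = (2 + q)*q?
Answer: 86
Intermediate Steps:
s(q) = q*(2 + q)
((-4*(-2))*s(-2))*((2*0)*0) + 86 = ((-4*(-2))*(-2*(2 - 2)))*((2*0)*0) + 86 = (8*(-2*0))*(0*0) + 86 = (8*0)*0 + 86 = 0*0 + 86 = 0 + 86 = 86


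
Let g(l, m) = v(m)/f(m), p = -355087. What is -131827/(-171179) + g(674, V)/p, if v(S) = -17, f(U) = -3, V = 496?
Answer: 140427251804/182350312719 ≈ 0.77010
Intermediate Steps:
g(l, m) = 17/3 (g(l, m) = -17/(-3) = -17*(-⅓) = 17/3)
-131827/(-171179) + g(674, V)/p = -131827/(-171179) + (17/3)/(-355087) = -131827*(-1/171179) + (17/3)*(-1/355087) = 131827/171179 - 17/1065261 = 140427251804/182350312719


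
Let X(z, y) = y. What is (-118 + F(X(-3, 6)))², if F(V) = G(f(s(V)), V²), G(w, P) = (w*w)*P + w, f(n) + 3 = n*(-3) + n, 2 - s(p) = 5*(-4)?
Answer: 6297850881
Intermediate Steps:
s(p) = 22 (s(p) = 2 - 5*(-4) = 2 - 1*(-20) = 2 + 20 = 22)
f(n) = -3 - 2*n (f(n) = -3 + (n*(-3) + n) = -3 + (-3*n + n) = -3 - 2*n)
G(w, P) = w + P*w² (G(w, P) = w²*P + w = P*w² + w = w + P*w²)
F(V) = -47 + 2209*V² (F(V) = (-3 - 2*22)*(1 + V²*(-3 - 2*22)) = (-3 - 44)*(1 + V²*(-3 - 44)) = -47*(1 + V²*(-47)) = -47*(1 - 47*V²) = -47 + 2209*V²)
(-118 + F(X(-3, 6)))² = (-118 + (-47 + 2209*6²))² = (-118 + (-47 + 2209*36))² = (-118 + (-47 + 79524))² = (-118 + 79477)² = 79359² = 6297850881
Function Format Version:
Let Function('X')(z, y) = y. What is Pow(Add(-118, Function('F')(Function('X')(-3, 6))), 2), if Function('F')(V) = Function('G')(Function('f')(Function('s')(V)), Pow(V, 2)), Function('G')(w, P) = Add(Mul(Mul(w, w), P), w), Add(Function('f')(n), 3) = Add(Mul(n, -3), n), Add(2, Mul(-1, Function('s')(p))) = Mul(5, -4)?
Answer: 6297850881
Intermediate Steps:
Function('s')(p) = 22 (Function('s')(p) = Add(2, Mul(-1, Mul(5, -4))) = Add(2, Mul(-1, -20)) = Add(2, 20) = 22)
Function('f')(n) = Add(-3, Mul(-2, n)) (Function('f')(n) = Add(-3, Add(Mul(n, -3), n)) = Add(-3, Add(Mul(-3, n), n)) = Add(-3, Mul(-2, n)))
Function('G')(w, P) = Add(w, Mul(P, Pow(w, 2))) (Function('G')(w, P) = Add(Mul(Pow(w, 2), P), w) = Add(Mul(P, Pow(w, 2)), w) = Add(w, Mul(P, Pow(w, 2))))
Function('F')(V) = Add(-47, Mul(2209, Pow(V, 2))) (Function('F')(V) = Mul(Add(-3, Mul(-2, 22)), Add(1, Mul(Pow(V, 2), Add(-3, Mul(-2, 22))))) = Mul(Add(-3, -44), Add(1, Mul(Pow(V, 2), Add(-3, -44)))) = Mul(-47, Add(1, Mul(Pow(V, 2), -47))) = Mul(-47, Add(1, Mul(-47, Pow(V, 2)))) = Add(-47, Mul(2209, Pow(V, 2))))
Pow(Add(-118, Function('F')(Function('X')(-3, 6))), 2) = Pow(Add(-118, Add(-47, Mul(2209, Pow(6, 2)))), 2) = Pow(Add(-118, Add(-47, Mul(2209, 36))), 2) = Pow(Add(-118, Add(-47, 79524)), 2) = Pow(Add(-118, 79477), 2) = Pow(79359, 2) = 6297850881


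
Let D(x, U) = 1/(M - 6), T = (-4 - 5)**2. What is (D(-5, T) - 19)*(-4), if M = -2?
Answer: 153/2 ≈ 76.500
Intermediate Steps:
T = 81 (T = (-9)**2 = 81)
D(x, U) = -1/8 (D(x, U) = 1/(-2 - 6) = 1/(-8) = -1/8)
(D(-5, T) - 19)*(-4) = (-1/8 - 19)*(-4) = -153/8*(-4) = 153/2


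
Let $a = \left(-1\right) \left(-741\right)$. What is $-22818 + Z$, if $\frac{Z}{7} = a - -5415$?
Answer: $20274$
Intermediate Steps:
$a = 741$
$Z = 43092$ ($Z = 7 \left(741 - -5415\right) = 7 \left(741 + \left(-1749 + 7164\right)\right) = 7 \left(741 + 5415\right) = 7 \cdot 6156 = 43092$)
$-22818 + Z = -22818 + 43092 = 20274$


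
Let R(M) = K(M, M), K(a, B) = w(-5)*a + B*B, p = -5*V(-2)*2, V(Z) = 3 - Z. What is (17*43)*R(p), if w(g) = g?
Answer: 2010250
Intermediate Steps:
p = -50 (p = -5*(3 - 1*(-2))*2 = -5*(3 + 2)*2 = -5*5*2 = -25*2 = -50)
K(a, B) = B² - 5*a (K(a, B) = -5*a + B*B = -5*a + B² = B² - 5*a)
R(M) = M² - 5*M
(17*43)*R(p) = (17*43)*(-50*(-5 - 50)) = 731*(-50*(-55)) = 731*2750 = 2010250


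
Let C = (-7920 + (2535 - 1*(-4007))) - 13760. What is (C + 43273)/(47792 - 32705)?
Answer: 28135/15087 ≈ 1.8649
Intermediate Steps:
C = -15138 (C = (-7920 + (2535 + 4007)) - 13760 = (-7920 + 6542) - 13760 = -1378 - 13760 = -15138)
(C + 43273)/(47792 - 32705) = (-15138 + 43273)/(47792 - 32705) = 28135/15087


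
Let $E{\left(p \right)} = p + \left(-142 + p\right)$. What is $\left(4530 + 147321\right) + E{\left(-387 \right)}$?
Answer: $150935$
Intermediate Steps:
$E{\left(p \right)} = -142 + 2 p$
$\left(4530 + 147321\right) + E{\left(-387 \right)} = \left(4530 + 147321\right) + \left(-142 + 2 \left(-387\right)\right) = 151851 - 916 = 150935$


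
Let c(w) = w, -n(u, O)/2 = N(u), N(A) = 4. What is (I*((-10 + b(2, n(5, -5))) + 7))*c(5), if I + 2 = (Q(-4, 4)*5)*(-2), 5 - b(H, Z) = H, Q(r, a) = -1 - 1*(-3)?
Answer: 0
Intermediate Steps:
n(u, O) = -8 (n(u, O) = -2*4 = -8)
Q(r, a) = 2 (Q(r, a) = -1 + 3 = 2)
b(H, Z) = 5 - H
I = -22 (I = -2 + (2*5)*(-2) = -2 + 10*(-2) = -2 - 20 = -22)
(I*((-10 + b(2, n(5, -5))) + 7))*c(5) = -22*((-10 + (5 - 1*2)) + 7)*5 = -22*((-10 + (5 - 2)) + 7)*5 = -22*((-10 + 3) + 7)*5 = -22*(-7 + 7)*5 = -22*0*5 = 0*5 = 0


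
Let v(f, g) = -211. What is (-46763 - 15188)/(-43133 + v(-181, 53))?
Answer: 61951/43344 ≈ 1.4293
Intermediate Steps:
(-46763 - 15188)/(-43133 + v(-181, 53)) = (-46763 - 15188)/(-43133 - 211) = -61951/(-43344) = -61951*(-1/43344) = 61951/43344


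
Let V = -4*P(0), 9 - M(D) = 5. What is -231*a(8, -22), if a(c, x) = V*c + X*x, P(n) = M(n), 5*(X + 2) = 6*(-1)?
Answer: 66528/5 ≈ 13306.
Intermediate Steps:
M(D) = 4 (M(D) = 9 - 1*5 = 9 - 5 = 4)
X = -16/5 (X = -2 + (6*(-1))/5 = -2 + (⅕)*(-6) = -2 - 6/5 = -16/5 ≈ -3.2000)
P(n) = 4
V = -16 (V = -4*4 = -16)
a(c, x) = -16*c - 16*x/5
-231*a(8, -22) = -231*(-16*8 - 16/5*(-22)) = -231*(-128 + 352/5) = -231*(-288/5) = 66528/5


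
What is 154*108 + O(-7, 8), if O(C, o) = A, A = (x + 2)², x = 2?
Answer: 16648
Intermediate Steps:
A = 16 (A = (2 + 2)² = 4² = 16)
O(C, o) = 16
154*108 + O(-7, 8) = 154*108 + 16 = 16632 + 16 = 16648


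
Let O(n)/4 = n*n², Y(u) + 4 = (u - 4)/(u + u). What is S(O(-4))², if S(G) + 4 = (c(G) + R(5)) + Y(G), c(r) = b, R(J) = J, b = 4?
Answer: 37249/16384 ≈ 2.2735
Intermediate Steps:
c(r) = 4
Y(u) = -4 + (-4 + u)/(2*u) (Y(u) = -4 + (u - 4)/(u + u) = -4 + (-4 + u)/((2*u)) = -4 + (-4 + u)*(1/(2*u)) = -4 + (-4 + u)/(2*u))
O(n) = 4*n³ (O(n) = 4*(n*n²) = 4*n³)
S(G) = 3/2 - 2/G (S(G) = -4 + ((4 + 5) + (-7/2 - 2/G)) = -4 + (9 + (-7/2 - 2/G)) = -4 + (11/2 - 2/G) = 3/2 - 2/G)
S(O(-4))² = (3/2 - 2/(4*(-4)³))² = (3/2 - 2/(4*(-64)))² = (3/2 - 2/(-256))² = (3/2 - 2*(-1/256))² = (3/2 + 1/128)² = (193/128)² = 37249/16384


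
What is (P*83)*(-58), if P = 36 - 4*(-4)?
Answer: -250328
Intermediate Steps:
P = 52 (P = 36 - 1*(-16) = 36 + 16 = 52)
(P*83)*(-58) = (52*83)*(-58) = 4316*(-58) = -250328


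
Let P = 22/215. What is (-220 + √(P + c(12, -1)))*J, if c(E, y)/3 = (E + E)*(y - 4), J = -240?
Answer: 52800 - 48*I*√16636270/43 ≈ 52800.0 - 4553.0*I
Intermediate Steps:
P = 22/215 (P = 22*(1/215) = 22/215 ≈ 0.10233)
c(E, y) = 6*E*(-4 + y) (c(E, y) = 3*((E + E)*(y - 4)) = 3*((2*E)*(-4 + y)) = 3*(2*E*(-4 + y)) = 6*E*(-4 + y))
(-220 + √(P + c(12, -1)))*J = (-220 + √(22/215 + 6*12*(-4 - 1)))*(-240) = (-220 + √(22/215 + 6*12*(-5)))*(-240) = (-220 + √(22/215 - 360))*(-240) = (-220 + √(-77378/215))*(-240) = (-220 + I*√16636270/215)*(-240) = 52800 - 48*I*√16636270/43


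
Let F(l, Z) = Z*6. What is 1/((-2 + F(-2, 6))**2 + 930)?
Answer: 1/2086 ≈ 0.00047939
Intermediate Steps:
F(l, Z) = 6*Z
1/((-2 + F(-2, 6))**2 + 930) = 1/((-2 + 6*6)**2 + 930) = 1/((-2 + 36)**2 + 930) = 1/(34**2 + 930) = 1/(1156 + 930) = 1/2086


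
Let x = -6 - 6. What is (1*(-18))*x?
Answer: 216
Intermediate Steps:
x = -12
(1*(-18))*x = (1*(-18))*(-12) = -18*(-12) = 216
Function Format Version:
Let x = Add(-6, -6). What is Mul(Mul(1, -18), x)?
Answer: 216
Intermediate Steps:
x = -12
Mul(Mul(1, -18), x) = Mul(Mul(1, -18), -12) = Mul(-18, -12) = 216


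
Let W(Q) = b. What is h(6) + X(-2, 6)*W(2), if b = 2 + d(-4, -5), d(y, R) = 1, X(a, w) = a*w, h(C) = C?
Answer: -30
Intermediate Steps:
b = 3 (b = 2 + 1 = 3)
W(Q) = 3
h(6) + X(-2, 6)*W(2) = 6 - 2*6*3 = 6 - 12*3 = 6 - 36 = -30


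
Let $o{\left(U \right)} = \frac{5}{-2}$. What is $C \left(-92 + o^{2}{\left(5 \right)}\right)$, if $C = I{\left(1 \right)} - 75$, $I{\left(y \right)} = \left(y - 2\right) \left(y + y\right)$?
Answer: $\frac{26411}{4} \approx 6602.8$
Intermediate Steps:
$o{\left(U \right)} = - \frac{5}{2}$ ($o{\left(U \right)} = 5 \left(- \frac{1}{2}\right) = - \frac{5}{2}$)
$I{\left(y \right)} = 2 y \left(-2 + y\right)$ ($I{\left(y \right)} = \left(-2 + y\right) 2 y = 2 y \left(-2 + y\right)$)
$C = -77$ ($C = 2 \cdot 1 \left(-2 + 1\right) - 75 = 2 \cdot 1 \left(-1\right) - 75 = -2 - 75 = -77$)
$C \left(-92 + o^{2}{\left(5 \right)}\right) = - 77 \left(-92 + \left(- \frac{5}{2}\right)^{2}\right) = - 77 \left(-92 + \frac{25}{4}\right) = \left(-77\right) \left(- \frac{343}{4}\right) = \frac{26411}{4}$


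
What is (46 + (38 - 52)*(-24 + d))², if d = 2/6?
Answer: 1281424/9 ≈ 1.4238e+5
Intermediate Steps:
d = ⅓ (d = 2*(⅙) = ⅓ ≈ 0.33333)
(46 + (38 - 52)*(-24 + d))² = (46 + (38 - 52)*(-24 + ⅓))² = (46 - 14*(-71/3))² = (46 + 994/3)² = (1132/3)² = 1281424/9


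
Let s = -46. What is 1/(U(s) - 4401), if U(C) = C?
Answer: -1/4447 ≈ -0.00022487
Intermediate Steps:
1/(U(s) - 4401) = 1/(-46 - 4401) = 1/(-4447) = -1/4447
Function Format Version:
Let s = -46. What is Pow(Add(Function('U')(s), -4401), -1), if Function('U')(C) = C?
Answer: Rational(-1, 4447) ≈ -0.00022487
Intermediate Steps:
Pow(Add(Function('U')(s), -4401), -1) = Pow(Add(-46, -4401), -1) = Pow(-4447, -1) = Rational(-1, 4447)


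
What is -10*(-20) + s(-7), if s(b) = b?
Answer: 193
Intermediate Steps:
-10*(-20) + s(-7) = -10*(-20) - 7 = 200 - 7 = 193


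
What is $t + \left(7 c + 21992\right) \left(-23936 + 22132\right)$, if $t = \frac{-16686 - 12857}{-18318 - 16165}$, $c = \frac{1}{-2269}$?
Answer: $- \frac{3104135908801145}{78241927} \approx -3.9674 \cdot 10^{7}$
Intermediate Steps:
$c = - \frac{1}{2269} \approx -0.00044072$
$t = \frac{29543}{34483}$ ($t = - \frac{29543}{-34483} = \left(-29543\right) \left(- \frac{1}{34483}\right) = \frac{29543}{34483} \approx 0.85674$)
$t + \left(7 c + 21992\right) \left(-23936 + 22132\right) = \frac{29543}{34483} + \left(7 \left(- \frac{1}{2269}\right) + 21992\right) \left(-23936 + 22132\right) = \frac{29543}{34483} + \left(- \frac{7}{2269} + 21992\right) \left(-1804\right) = \frac{29543}{34483} + \frac{49899841}{2269} \left(-1804\right) = \frac{29543}{34483} - \frac{90019313164}{2269} = - \frac{3104135908801145}{78241927}$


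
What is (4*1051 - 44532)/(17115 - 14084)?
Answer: -40328/3031 ≈ -13.305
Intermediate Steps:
(4*1051 - 44532)/(17115 - 14084) = (4204 - 44532)/3031 = -40328*1/3031 = -40328/3031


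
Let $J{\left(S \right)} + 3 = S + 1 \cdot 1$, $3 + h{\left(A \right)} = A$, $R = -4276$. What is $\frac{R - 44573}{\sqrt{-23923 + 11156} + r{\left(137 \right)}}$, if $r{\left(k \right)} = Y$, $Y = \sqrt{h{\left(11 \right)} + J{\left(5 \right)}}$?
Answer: $- \frac{48849}{\sqrt{11} + i \sqrt{12767}} \approx -12.679 + 431.95 i$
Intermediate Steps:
$h{\left(A \right)} = -3 + A$
$J{\left(S \right)} = -2 + S$ ($J{\left(S \right)} = -3 + \left(S + 1 \cdot 1\right) = -3 + \left(S + 1\right) = -3 + \left(1 + S\right) = -2 + S$)
$Y = \sqrt{11}$ ($Y = \sqrt{\left(-3 + 11\right) + \left(-2 + 5\right)} = \sqrt{8 + 3} = \sqrt{11} \approx 3.3166$)
$r{\left(k \right)} = \sqrt{11}$
$\frac{R - 44573}{\sqrt{-23923 + 11156} + r{\left(137 \right)}} = \frac{-4276 - 44573}{\sqrt{-23923 + 11156} + \sqrt{11}} = - \frac{48849}{\sqrt{-12767} + \sqrt{11}} = - \frac{48849}{i \sqrt{12767} + \sqrt{11}} = - \frac{48849}{\sqrt{11} + i \sqrt{12767}}$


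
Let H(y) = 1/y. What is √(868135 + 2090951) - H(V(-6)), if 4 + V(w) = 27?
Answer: -1/23 + √2959086 ≈ 1720.2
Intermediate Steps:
V(w) = 23 (V(w) = -4 + 27 = 23)
√(868135 + 2090951) - H(V(-6)) = √(868135 + 2090951) - 1/23 = √2959086 - 1*1/23 = √2959086 - 1/23 = -1/23 + √2959086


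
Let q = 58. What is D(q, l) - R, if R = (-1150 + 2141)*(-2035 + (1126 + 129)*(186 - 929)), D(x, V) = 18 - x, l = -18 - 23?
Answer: 926089460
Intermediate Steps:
l = -41
R = -926089500 (R = 991*(-2035 + 1255*(-743)) = 991*(-2035 - 932465) = 991*(-934500) = -926089500)
D(q, l) - R = (18 - 1*58) - 1*(-926089500) = (18 - 58) + 926089500 = -40 + 926089500 = 926089460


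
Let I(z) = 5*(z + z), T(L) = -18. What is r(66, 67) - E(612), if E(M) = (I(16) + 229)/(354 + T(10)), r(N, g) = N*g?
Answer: 1485403/336 ≈ 4420.8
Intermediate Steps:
I(z) = 10*z (I(z) = 5*(2*z) = 10*z)
E(M) = 389/336 (E(M) = (10*16 + 229)/(354 - 18) = (160 + 229)/336 = 389*(1/336) = 389/336)
r(66, 67) - E(612) = 66*67 - 1*389/336 = 4422 - 389/336 = 1485403/336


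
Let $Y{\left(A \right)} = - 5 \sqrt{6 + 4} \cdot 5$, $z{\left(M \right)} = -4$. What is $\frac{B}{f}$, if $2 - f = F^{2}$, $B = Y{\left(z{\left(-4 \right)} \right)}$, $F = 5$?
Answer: $\frac{25 \sqrt{10}}{23} \approx 3.4373$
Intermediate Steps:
$Y{\left(A \right)} = - 25 \sqrt{10}$ ($Y{\left(A \right)} = - 5 \sqrt{10} \cdot 5 = - 25 \sqrt{10}$)
$B = - 25 \sqrt{10} \approx -79.057$
$f = -23$ ($f = 2 - 5^{2} = 2 - 25 = -23$)
$\frac{B}{f} = \frac{\left(-25\right) \sqrt{10}}{-23} = - 25 \sqrt{10} \left(- \frac{1}{23}\right) = \frac{25 \sqrt{10}}{23}$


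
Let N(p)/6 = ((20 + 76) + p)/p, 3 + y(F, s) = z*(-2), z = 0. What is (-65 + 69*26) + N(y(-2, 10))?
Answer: 1543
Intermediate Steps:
y(F, s) = -3 (y(F, s) = -3 + 0*(-2) = -3 + 0 = -3)
N(p) = 6*(96 + p)/p (N(p) = 6*(((20 + 76) + p)/p) = 6*((96 + p)/p) = 6*(96 + p)/p)
(-65 + 69*26) + N(y(-2, 10)) = (-65 + 69*26) + (6 + 576/(-3)) = (-65 + 1794) + (6 + 576*(-1/3)) = 1729 + (6 - 192) = 1729 - 186 = 1543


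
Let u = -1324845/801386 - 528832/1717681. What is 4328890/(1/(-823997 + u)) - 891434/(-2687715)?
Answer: -6598431259512022361667731230903/1849854124999318095 ≈ -3.5670e+12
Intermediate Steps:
u = -2699459645597/1376525505866 (u = -1324845*1/801386 - 528832*1/1717681 = -1324845/801386 - 528832/1717681 = -2699459645597/1376525505866 ≈ -1.9611)
4328890/(1/(-823997 + u)) - 891434/(-2687715) = 4328890/(1/(-823997 - 2699459645597/1376525505866)) - 891434/(-2687715) = 4328890/(1/(-1134255586716711999/1376525505866)) - 891434*(-1/2687715) = 4328890/(-1376525505866/1134255586716711999) + 891434/2687715 = 4328890*(-1134255586716711999/1376525505866) + 891434/2687715 = -2455033833391053702675555/688262752933 + 891434/2687715 = -6598431259512022361667731230903/1849854124999318095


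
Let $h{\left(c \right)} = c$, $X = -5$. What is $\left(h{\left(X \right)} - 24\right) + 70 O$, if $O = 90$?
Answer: $6271$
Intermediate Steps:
$\left(h{\left(X \right)} - 24\right) + 70 O = \left(-5 - 24\right) + 70 \cdot 90 = \left(-5 - 24\right) + 6300 = -29 + 6300 = 6271$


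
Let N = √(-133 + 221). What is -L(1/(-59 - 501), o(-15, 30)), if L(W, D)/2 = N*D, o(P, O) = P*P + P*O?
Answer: 900*√22 ≈ 4221.4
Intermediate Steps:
N = 2*√22 (N = √88 = 2*√22 ≈ 9.3808)
o(P, O) = P² + O*P
L(W, D) = 4*D*√22 (L(W, D) = 2*((2*√22)*D) = 2*(2*D*√22) = 4*D*√22)
-L(1/(-59 - 501), o(-15, 30)) = -4*(-15*(30 - 15))*√22 = -4*(-15*15)*√22 = -4*(-225)*√22 = -(-900)*√22 = 900*√22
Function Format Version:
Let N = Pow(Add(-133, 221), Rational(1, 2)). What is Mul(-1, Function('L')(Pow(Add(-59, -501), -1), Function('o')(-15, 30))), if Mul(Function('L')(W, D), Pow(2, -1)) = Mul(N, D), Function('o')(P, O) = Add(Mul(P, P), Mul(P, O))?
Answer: Mul(900, Pow(22, Rational(1, 2))) ≈ 4221.4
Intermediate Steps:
N = Mul(2, Pow(22, Rational(1, 2))) (N = Pow(88, Rational(1, 2)) = Mul(2, Pow(22, Rational(1, 2))) ≈ 9.3808)
Function('o')(P, O) = Add(Pow(P, 2), Mul(O, P))
Function('L')(W, D) = Mul(4, D, Pow(22, Rational(1, 2))) (Function('L')(W, D) = Mul(2, Mul(Mul(2, Pow(22, Rational(1, 2))), D)) = Mul(2, Mul(2, D, Pow(22, Rational(1, 2)))) = Mul(4, D, Pow(22, Rational(1, 2))))
Mul(-1, Function('L')(Pow(Add(-59, -501), -1), Function('o')(-15, 30))) = Mul(-1, Mul(4, Mul(-15, Add(30, -15)), Pow(22, Rational(1, 2)))) = Mul(-1, Mul(4, Mul(-15, 15), Pow(22, Rational(1, 2)))) = Mul(-1, Mul(4, -225, Pow(22, Rational(1, 2)))) = Mul(-1, Mul(-900, Pow(22, Rational(1, 2)))) = Mul(900, Pow(22, Rational(1, 2)))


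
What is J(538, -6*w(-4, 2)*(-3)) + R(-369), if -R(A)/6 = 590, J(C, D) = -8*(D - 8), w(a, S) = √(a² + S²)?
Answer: -3476 - 288*√5 ≈ -4120.0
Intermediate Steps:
w(a, S) = √(S² + a²)
J(C, D) = 64 - 8*D (J(C, D) = -8*(-8 + D) = 64 - 8*D)
R(A) = -3540 (R(A) = -6*590 = -3540)
J(538, -6*w(-4, 2)*(-3)) + R(-369) = (64 - 8*(-6*√(2² + (-4)²))*(-3)) - 3540 = (64 - 8*(-6*√(4 + 16))*(-3)) - 3540 = (64 - 8*(-12*√5)*(-3)) - 3540 = (64 - 288*√5) - 3540 = -3476 - 288*√5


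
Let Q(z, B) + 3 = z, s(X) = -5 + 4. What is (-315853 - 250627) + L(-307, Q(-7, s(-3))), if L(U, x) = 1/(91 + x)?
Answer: -45884879/81 ≈ -5.6648e+5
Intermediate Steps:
s(X) = -1
Q(z, B) = -3 + z
(-315853 - 250627) + L(-307, Q(-7, s(-3))) = (-315853 - 250627) + 1/(91 + (-3 - 7)) = -566480 + 1/(91 - 10) = -566480 + 1/81 = -45884879/81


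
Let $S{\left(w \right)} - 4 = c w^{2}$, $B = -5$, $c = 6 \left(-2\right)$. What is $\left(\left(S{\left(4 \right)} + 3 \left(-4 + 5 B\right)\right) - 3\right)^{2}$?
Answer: $77284$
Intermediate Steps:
$c = -12$
$S{\left(w \right)} = 4 - 12 w^{2}$
$\left(\left(S{\left(4 \right)} + 3 \left(-4 + 5 B\right)\right) - 3\right)^{2} = \left(\left(\left(4 - 12 \cdot 4^{2}\right) + 3 \left(-4 + 5 \left(-5\right)\right)\right) - 3\right)^{2} = \left(\left(\left(4 - 192\right) + 3 \left(-4 - 25\right)\right) - 3\right)^{2} = \left(\left(\left(4 - 192\right) + 3 \left(-29\right)\right) - 3\right)^{2} = \left(\left(-188 - 87\right) - 3\right)^{2} = \left(-275 - 3\right)^{2} = \left(-278\right)^{2} = 77284$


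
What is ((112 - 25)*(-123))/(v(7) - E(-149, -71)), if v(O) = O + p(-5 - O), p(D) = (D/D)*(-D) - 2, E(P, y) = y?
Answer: -10701/88 ≈ -121.60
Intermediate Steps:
p(D) = -2 - D (p(D) = 1*(-D) - 2 = -D - 2 = -2 - D)
v(O) = 3 + 2*O (v(O) = O + (-2 - (-5 - O)) = O + (-2 + (5 + O)) = O + (3 + O) = 3 + 2*O)
((112 - 25)*(-123))/(v(7) - E(-149, -71)) = ((112 - 25)*(-123))/((3 + 2*7) - 1*(-71)) = (87*(-123))/((3 + 14) + 71) = -10701/(17 + 71) = -10701/88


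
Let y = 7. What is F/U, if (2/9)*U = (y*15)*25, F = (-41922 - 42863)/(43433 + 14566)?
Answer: -33914/274045275 ≈ -0.00012375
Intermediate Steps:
F = -84785/57999 ≈ -1.4618
U = 23625/2 (U = 9*((7*15)*25)/2 = 9*(105*25)/2 = (9/2)*2625 = 23625/2 ≈ 11813.)
F/U = -84785/(57999*23625/2) = -84785/57999*2/23625 = -33914/274045275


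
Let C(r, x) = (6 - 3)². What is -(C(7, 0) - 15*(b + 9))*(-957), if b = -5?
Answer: -48807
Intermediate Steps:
C(r, x) = 9 (C(r, x) = 3² = 9)
-(C(7, 0) - 15*(b + 9))*(-957) = -(9 - 15*(-5 + 9))*(-957) = -(9 - 15*4)*(-957) = -(9 - 60)*(-957) = -(-51)*(-957) = -1*48807 = -48807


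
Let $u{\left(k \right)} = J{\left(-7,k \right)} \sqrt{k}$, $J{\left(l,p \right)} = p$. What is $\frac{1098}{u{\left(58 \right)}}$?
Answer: $\frac{549 \sqrt{58}}{1682} \approx 2.4858$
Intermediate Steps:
$u{\left(k \right)} = k^{\frac{3}{2}}$ ($u{\left(k \right)} = k \sqrt{k} = k^{\frac{3}{2}}$)
$\frac{1098}{u{\left(58 \right)}} = \frac{1098}{58^{\frac{3}{2}}} = \frac{1098}{58 \sqrt{58}} = 1098 \frac{\sqrt{58}}{3364} = \frac{549 \sqrt{58}}{1682}$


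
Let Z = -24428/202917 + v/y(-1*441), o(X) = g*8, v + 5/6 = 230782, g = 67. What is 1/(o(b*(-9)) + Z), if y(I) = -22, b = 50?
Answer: -811668/8079484027 ≈ -0.00010046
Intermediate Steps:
v = 1384687/6 (v = -⅚ + 230782 = 1384687/6 ≈ 2.3078e+5)
o(X) = 536 (o(X) = 67*8 = 536)
Z = -8514538075/811668 (Z = -24428/202917 + (1384687/6)/(-22) = -24428*1/202917 + (1384687/6)*(-1/22) = -24428/202917 - 1384687/132 = -8514538075/811668 ≈ -10490.)
1/(o(b*(-9)) + Z) = 1/(536 - 8514538075/811668) = 1/(-8079484027/811668) = -811668/8079484027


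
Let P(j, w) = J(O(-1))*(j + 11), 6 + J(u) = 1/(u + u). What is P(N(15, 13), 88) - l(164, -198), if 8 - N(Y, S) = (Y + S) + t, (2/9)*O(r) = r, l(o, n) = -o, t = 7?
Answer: 2356/9 ≈ 261.78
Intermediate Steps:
O(r) = 9*r/2
J(u) = -6 + 1/(2*u) (J(u) = -6 + 1/(u + u) = -6 + 1/(2*u))
N(Y, S) = 1 - S - Y (N(Y, S) = 8 - ((Y + S) + 7) = 8 - ((S + Y) + 7) = 8 - (7 + S + Y) = 8 + (-7 - S - Y) = 1 - S - Y)
P(j, w) = -605/9 - 55*j/9 (P(j, w) = (-6 + 1/(2*(((9/2)*(-1)))))*(j + 11) = (-6 + 1/(2*(-9/2)))*(11 + j) = (-6 + (1/2)*(-2/9))*(11 + j) = (-6 - 1/9)*(11 + j) = -55*(11 + j)/9 = -605/9 - 55*j/9)
P(N(15, 13), 88) - l(164, -198) = (-605/9 - 55*(1 - 1*13 - 1*15)/9) - (-1)*164 = (-605/9 - 55*(1 - 13 - 15)/9) - 1*(-164) = (-605/9 - 55/9*(-27)) + 164 = (-605/9 + 165) + 164 = 880/9 + 164 = 2356/9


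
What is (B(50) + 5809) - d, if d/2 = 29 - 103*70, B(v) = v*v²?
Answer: 145171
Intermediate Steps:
B(v) = v³
d = -14362 (d = 2*(29 - 103*70) = 2*(29 - 7210) = 2*(-7181) = -14362)
(B(50) + 5809) - d = (50³ + 5809) - 1*(-14362) = (125000 + 5809) + 14362 = 130809 + 14362 = 145171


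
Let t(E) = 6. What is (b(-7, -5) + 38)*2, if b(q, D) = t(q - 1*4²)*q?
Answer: -8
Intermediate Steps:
b(q, D) = 6*q
(b(-7, -5) + 38)*2 = (6*(-7) + 38)*2 = (-42 + 38)*2 = -4*2 = -8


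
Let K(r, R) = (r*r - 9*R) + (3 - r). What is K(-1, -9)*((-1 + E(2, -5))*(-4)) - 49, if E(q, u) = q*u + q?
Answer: 3047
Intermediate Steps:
E(q, u) = q + q*u
K(r, R) = 3 + r² - r - 9*R (K(r, R) = (r² - 9*R) + (3 - r) = 3 + r² - r - 9*R)
K(-1, -9)*((-1 + E(2, -5))*(-4)) - 49 = (3 + (-1)² - 1*(-1) - 9*(-9))*((-1 + 2*(1 - 5))*(-4)) - 49 = (3 + 1 + 1 + 81)*((-1 + 2*(-4))*(-4)) - 49 = 86*((-1 - 8)*(-4)) - 49 = 86*(-9*(-4)) - 49 = 86*36 - 49 = 3096 - 49 = 3047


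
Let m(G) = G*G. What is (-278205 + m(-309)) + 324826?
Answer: 142102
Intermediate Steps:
m(G) = G**2
(-278205 + m(-309)) + 324826 = (-278205 + (-309)**2) + 324826 = (-278205 + 95481) + 324826 = -182724 + 324826 = 142102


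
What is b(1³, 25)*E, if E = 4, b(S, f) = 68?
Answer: 272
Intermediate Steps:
b(1³, 25)*E = 68*4 = 272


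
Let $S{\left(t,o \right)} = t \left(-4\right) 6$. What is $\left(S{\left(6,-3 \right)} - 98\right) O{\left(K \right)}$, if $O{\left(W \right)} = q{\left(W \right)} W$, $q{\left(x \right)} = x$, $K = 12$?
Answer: $-34848$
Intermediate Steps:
$O{\left(W \right)} = W^{2}$ ($O{\left(W \right)} = W W = W^{2}$)
$S{\left(t,o \right)} = - 24 t$ ($S{\left(t,o \right)} = - 4 t 6 = - 24 t$)
$\left(S{\left(6,-3 \right)} - 98\right) O{\left(K \right)} = \left(\left(-24\right) 6 - 98\right) 12^{2} = \left(-144 - 98\right) 144 = \left(-242\right) 144 = -34848$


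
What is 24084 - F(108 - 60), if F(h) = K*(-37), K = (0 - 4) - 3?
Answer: 23825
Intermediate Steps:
K = -7 (K = -4 - 3 = -7)
F(h) = 259 (F(h) = -7*(-37) = 259)
24084 - F(108 - 60) = 24084 - 1*259 = 24084 - 259 = 23825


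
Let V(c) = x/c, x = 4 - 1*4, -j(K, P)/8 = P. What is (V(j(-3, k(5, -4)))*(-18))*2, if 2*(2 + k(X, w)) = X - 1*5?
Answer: 0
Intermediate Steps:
k(X, w) = -9/2 + X/2 (k(X, w) = -2 + (X - 1*5)/2 = -2 + (X - 5)/2 = -2 + (-5 + X)/2 = -2 + (-5/2 + X/2) = -9/2 + X/2)
j(K, P) = -8*P
x = 0 (x = 4 - 4 = 0)
V(c) = 0 (V(c) = 0/c = 0)
(V(j(-3, k(5, -4)))*(-18))*2 = (0*(-18))*2 = 0*2 = 0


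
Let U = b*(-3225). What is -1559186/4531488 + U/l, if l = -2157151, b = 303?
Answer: 532328573657/4887551935344 ≈ 0.10892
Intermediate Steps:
U = -977175 (U = 303*(-3225) = -977175)
-1559186/4531488 + U/l = -1559186/4531488 - 977175/(-2157151) = -1559186*1/4531488 - 977175*(-1/2157151) = -779593/2265744 + 977175/2157151 = 532328573657/4887551935344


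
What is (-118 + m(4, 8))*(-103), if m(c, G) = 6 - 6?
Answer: 12154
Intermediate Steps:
m(c, G) = 0
(-118 + m(4, 8))*(-103) = (-118 + 0)*(-103) = -118*(-103) = 12154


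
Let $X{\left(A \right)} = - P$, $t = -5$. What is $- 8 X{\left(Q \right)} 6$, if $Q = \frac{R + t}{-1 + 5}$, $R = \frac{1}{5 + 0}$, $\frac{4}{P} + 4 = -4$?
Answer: $-24$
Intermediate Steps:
$P = - \frac{1}{2}$ ($P = \frac{4}{-4 - 4} = \frac{4}{-8} = 4 \left(- \frac{1}{8}\right) = - \frac{1}{2} \approx -0.5$)
$R = \frac{1}{5} \approx 0.2$
$Q = - \frac{6}{5}$ ($Q = \frac{\frac{1}{5} - 5}{-1 + 5} = - \frac{24}{5 \cdot 4} = \left(- \frac{24}{5}\right) \frac{1}{4} = - \frac{6}{5} \approx -1.2$)
$X{\left(A \right)} = \frac{1}{2}$ ($X{\left(A \right)} = \left(-1\right) \left(- \frac{1}{2}\right) = \frac{1}{2}$)
$- 8 X{\left(Q \right)} 6 = \left(-8\right) \frac{1}{2} \cdot 6 = \left(-4\right) 6 = -24$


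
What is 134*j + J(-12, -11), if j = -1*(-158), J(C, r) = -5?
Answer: 21167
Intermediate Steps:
j = 158
134*j + J(-12, -11) = 134*158 - 5 = 21172 - 5 = 21167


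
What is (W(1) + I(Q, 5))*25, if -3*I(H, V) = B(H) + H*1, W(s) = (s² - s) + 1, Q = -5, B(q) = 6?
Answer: 50/3 ≈ 16.667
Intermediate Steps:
W(s) = 1 + s² - s
I(H, V) = -2 - H/3 (I(H, V) = -(6 + H*1)/3 = -(6 + H)/3 = -2 - H/3)
(W(1) + I(Q, 5))*25 = ((1 + 1² - 1*1) + (-2 - ⅓*(-5)))*25 = ((1 + 1 - 1) + (-2 + 5/3))*25 = (1 - ⅓)*25 = (⅔)*25 = 50/3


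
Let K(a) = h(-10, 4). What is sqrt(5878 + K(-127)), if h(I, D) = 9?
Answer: 29*sqrt(7) ≈ 76.727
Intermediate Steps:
K(a) = 9
sqrt(5878 + K(-127)) = sqrt(5878 + 9) = sqrt(5887) = 29*sqrt(7)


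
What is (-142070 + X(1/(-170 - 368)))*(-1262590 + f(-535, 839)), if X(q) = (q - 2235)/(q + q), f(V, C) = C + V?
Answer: -579572936613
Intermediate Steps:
X(q) = (-2235 + q)/(2*q) (X(q) = (-2235 + q)/((2*q)) = (-2235 + q)*(1/(2*q)) = (-2235 + q)/(2*q))
(-142070 + X(1/(-170 - 368)))*(-1262590 + f(-535, 839)) = (-142070 + (-2235 + 1/(-170 - 368))/(2*(1/(-170 - 368))))*(-1262590 + (839 - 535)) = (-142070 + (-2235 + 1/(-538))/(2*(1/(-538))))*(-1262590 + 304) = (-142070 + (-2235 - 1/538)/(2*(-1/538)))*(-1262286) = (-142070 + (½)*(-538)*(-1202431/538))*(-1262286) = (-142070 + 1202431/2)*(-1262286) = (918291/2)*(-1262286) = -579572936613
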